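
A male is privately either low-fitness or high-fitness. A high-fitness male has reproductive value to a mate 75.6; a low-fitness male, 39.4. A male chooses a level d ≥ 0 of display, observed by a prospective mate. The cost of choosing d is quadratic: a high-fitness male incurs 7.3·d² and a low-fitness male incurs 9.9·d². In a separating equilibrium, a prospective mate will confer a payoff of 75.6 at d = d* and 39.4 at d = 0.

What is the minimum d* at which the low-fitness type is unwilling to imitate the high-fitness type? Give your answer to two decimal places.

The low-fitness type at d = 0 receives 39.4; imitating at d* yields 75.6 − 9.9·d*².
Indifference: 39.4 = 75.6 − 9.9·d*², so d*² = (75.6 − 39.4) / 9.9 ≈ 3.6566.
d* = √3.6566 ≈ 1.91.

1.91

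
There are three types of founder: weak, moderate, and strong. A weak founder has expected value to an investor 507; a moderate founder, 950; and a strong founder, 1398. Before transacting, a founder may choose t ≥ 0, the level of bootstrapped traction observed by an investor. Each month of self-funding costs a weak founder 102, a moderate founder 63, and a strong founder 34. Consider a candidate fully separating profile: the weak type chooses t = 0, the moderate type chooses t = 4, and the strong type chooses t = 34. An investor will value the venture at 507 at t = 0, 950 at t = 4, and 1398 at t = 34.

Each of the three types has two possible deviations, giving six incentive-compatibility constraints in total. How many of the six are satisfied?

3

Strong (own payoff 1398 − 34×34 = 242): to t=0 gives 507 → profitable ✗; to t=4 gives 950 − 34×4 = 814 → profitable ✗.
Weak (own payoff 507): to t=4 gives 950 − 102×4 = 542 → profitable ✗; to t=34 gives 1398 − 102×34 = -2070 → no gain ✓.
Moderate (own payoff 950 − 63×4 = 698): to t=0 gives 507 → no gain ✓; to t=34 gives 1398 − 63×34 = -744 → no gain ✓.
3 of the 6 constraints hold; not an equilibrium.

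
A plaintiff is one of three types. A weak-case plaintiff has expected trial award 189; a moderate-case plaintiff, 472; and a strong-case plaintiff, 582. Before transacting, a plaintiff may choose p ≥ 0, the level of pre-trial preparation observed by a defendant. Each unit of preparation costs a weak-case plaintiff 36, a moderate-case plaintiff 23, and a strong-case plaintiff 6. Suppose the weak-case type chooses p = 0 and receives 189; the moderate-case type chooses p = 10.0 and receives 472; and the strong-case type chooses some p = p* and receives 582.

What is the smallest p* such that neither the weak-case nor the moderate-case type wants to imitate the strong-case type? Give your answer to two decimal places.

Weak-case type (on-path payoff 189) won't mimic when 189 ≥ 582 − 36·p*, i.e. p* ≥ 10.92.
Moderate-case type (on-path payoff 472 − 23×10.0 = 242) won't mimic when 242 ≥ 582 − 23·p*, i.e. p* ≥ 14.78.
Both must hold, so p* = max(10.92, 14.78) = 14.78. The moderate-case type's constraint binds.

14.78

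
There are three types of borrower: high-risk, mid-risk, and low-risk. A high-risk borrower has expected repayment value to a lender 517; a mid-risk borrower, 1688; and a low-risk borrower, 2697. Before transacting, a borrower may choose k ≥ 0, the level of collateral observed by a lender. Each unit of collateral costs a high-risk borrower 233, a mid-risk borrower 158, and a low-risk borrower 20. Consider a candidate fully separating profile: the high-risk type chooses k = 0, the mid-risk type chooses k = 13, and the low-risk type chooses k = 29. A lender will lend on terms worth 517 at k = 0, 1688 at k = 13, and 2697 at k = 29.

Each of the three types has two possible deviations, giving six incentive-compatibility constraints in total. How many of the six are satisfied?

High-risk (own payoff 517): to k=13 gives 1688 − 233×13 = -1341 → no gain ✓; to k=29 gives 2697 − 233×29 = -4060 → no gain ✓.
Mid-risk (own payoff 1688 − 158×13 = -366): to k=0 gives 517 → profitable ✗; to k=29 gives 2697 − 158×29 = -1885 → no gain ✓.
Low-risk (own payoff 2697 − 20×29 = 2117): to k=0 gives 517 → no gain ✓; to k=13 gives 1688 − 20×13 = 1428 → no gain ✓.
5 of the 6 constraints hold; not an equilibrium.

5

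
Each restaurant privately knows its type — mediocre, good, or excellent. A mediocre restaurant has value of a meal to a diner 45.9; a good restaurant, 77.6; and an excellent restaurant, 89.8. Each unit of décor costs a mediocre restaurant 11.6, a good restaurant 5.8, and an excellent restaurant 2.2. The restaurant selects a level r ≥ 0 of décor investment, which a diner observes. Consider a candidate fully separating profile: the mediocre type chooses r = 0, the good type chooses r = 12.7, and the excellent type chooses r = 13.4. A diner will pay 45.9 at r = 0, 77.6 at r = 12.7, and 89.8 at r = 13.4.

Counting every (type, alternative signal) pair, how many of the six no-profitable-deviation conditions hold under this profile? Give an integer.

Excellent (own payoff 89.8 − 2.2×13.4 = 60.32): to r=0 gives 45.9 → no gain ✓; to r=12.7 gives 77.6 − 2.2×12.7 = 49.66 → no gain ✓.
Mediocre (own payoff 45.9): to r=12.7 gives 77.6 − 11.6×12.7 = -69.72 → no gain ✓; to r=13.4 gives 89.8 − 11.6×13.4 = -65.64 → no gain ✓.
Good (own payoff 77.6 − 5.8×12.7 = 3.94): to r=0 gives 45.9 → profitable ✗; to r=13.4 gives 89.8 − 5.8×13.4 = 12.08 → profitable ✗.
4 of the 6 constraints hold; not an equilibrium.

4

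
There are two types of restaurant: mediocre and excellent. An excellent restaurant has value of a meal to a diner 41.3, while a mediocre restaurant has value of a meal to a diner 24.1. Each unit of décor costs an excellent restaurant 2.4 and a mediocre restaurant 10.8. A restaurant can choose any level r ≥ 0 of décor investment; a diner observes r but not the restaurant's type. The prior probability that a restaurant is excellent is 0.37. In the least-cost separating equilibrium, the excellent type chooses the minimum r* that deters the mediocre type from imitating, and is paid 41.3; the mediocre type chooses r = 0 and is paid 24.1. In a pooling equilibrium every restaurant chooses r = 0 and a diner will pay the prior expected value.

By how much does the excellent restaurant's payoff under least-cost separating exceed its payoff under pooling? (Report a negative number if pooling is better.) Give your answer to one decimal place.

7.0

Least-cost separating signal: r* solves 24.1 = 41.3 − 10.8·r*, so r* = (41.3 − 24.1)/10.8 ≈ 1.5926.
Excellent type's separating payoff: 41.3 − 2.4 × r* = 41.3 − 2.4 × (41.3 − 24.1)/10.8 = 41.3 − 41.28/10.8 ≈ 37.478.
Pooling payoff: 0.37 × 41.3 + 0.63 × 24.1 = 30.464.
Difference: 37.478 − 30.464 = 7.014, i.e. 7.0 to one decimal place.
The excellent type prefers to separate.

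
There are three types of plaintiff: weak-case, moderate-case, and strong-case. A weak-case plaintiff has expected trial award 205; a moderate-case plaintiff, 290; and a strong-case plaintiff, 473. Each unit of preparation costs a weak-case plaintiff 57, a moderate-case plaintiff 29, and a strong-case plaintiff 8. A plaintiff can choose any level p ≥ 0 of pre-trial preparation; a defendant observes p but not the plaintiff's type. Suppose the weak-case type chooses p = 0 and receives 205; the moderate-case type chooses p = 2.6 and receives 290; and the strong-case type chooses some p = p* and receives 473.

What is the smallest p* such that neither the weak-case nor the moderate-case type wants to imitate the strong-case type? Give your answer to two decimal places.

Moderate-case type (on-path payoff 290 − 29×2.6 = 214.6) won't mimic when 214.6 ≥ 473 − 29·p*, i.e. p* ≥ 8.91.
Weak-case type (on-path payoff 205) won't mimic when 205 ≥ 473 − 57·p*, i.e. p* ≥ 4.70.
Both must hold, so p* = max(4.70, 8.91) = 8.91. The moderate-case type's constraint binds.

8.91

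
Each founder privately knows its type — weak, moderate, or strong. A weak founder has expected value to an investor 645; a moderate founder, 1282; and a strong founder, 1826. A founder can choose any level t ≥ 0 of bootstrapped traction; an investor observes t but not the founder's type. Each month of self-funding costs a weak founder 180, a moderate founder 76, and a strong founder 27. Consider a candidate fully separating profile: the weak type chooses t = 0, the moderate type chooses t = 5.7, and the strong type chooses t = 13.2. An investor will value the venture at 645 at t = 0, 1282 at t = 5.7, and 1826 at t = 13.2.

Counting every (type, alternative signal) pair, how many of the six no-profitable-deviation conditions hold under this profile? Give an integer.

6

Weak (own payoff 645): to t=5.7 gives 1282 − 180×5.7 = 256 → no gain ✓; to t=13.2 gives 1826 − 180×13.2 = -550 → no gain ✓.
Strong (own payoff 1826 − 27×13.2 = 1469.6): to t=0 gives 645 → no gain ✓; to t=5.7 gives 1282 − 27×5.7 = 1128.1 → no gain ✓.
Moderate (own payoff 1282 − 76×5.7 = 848.8): to t=0 gives 645 → no gain ✓; to t=13.2 gives 1826 − 76×13.2 = 822.8 → no gain ✓.
6 of the 6 constraints hold; this profile is a separating equilibrium.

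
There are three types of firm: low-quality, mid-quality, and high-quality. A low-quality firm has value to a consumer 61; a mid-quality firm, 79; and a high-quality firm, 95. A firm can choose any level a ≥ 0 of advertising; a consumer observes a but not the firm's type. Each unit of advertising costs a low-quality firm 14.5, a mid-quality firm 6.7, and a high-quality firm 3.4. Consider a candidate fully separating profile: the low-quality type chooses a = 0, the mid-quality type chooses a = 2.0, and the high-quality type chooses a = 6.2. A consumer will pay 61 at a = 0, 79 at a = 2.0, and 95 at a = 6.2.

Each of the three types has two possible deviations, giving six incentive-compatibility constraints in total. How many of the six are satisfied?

6

High-quality (own payoff 95 − 3.4×6.2 = 73.92): to a=0 gives 61 → no gain ✓; to a=2.0 gives 79 − 3.4×2.0 = 72.2 → no gain ✓.
Low-quality (own payoff 61): to a=2.0 gives 79 − 14.5×2.0 = 50 → no gain ✓; to a=6.2 gives 95 − 14.5×6.2 = 5.1 → no gain ✓.
Mid-quality (own payoff 79 − 6.7×2.0 = 65.6): to a=0 gives 61 → no gain ✓; to a=6.2 gives 95 − 6.7×6.2 = 53.46 → no gain ✓.
6 of the 6 constraints hold; this profile is a separating equilibrium.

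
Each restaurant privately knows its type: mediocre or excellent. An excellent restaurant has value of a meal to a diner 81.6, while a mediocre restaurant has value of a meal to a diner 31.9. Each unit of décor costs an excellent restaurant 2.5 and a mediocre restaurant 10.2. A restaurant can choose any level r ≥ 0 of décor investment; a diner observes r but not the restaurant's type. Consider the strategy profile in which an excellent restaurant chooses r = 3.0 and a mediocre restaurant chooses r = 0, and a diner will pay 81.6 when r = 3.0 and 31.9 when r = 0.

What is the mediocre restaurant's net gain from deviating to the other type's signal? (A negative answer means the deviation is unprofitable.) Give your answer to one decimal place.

19.1

Playing r = 0 the mediocre restaurant receives 31.9.
Deviating to r = 3.0 brings payment 81.6 at cost 10.2 × 3.0 = 30.6, netting 51.
Gain from deviating: 51 − 31.9 = 19.1.
The gain is positive, so the mediocre type's incentive-compatibility constraint is violated — this profile is not a separating equilibrium.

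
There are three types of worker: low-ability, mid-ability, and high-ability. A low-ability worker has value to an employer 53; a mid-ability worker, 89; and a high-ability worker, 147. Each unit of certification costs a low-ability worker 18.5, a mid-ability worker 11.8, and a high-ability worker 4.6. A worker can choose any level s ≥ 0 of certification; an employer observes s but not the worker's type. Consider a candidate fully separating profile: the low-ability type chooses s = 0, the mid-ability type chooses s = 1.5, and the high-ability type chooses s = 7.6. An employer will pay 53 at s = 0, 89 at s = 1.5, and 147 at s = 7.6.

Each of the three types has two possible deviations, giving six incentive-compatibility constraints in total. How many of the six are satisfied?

5

High-ability (own payoff 147 − 4.6×7.6 = 112.04): to s=0 gives 53 → no gain ✓; to s=1.5 gives 89 − 4.6×1.5 = 82.1 → no gain ✓.
Low-ability (own payoff 53): to s=1.5 gives 89 − 18.5×1.5 = 61.25 → profitable ✗; to s=7.6 gives 147 − 18.5×7.6 = 6.4 → no gain ✓.
Mid-ability (own payoff 89 − 11.8×1.5 = 71.3): to s=0 gives 53 → no gain ✓; to s=7.6 gives 147 − 11.8×7.6 = 57.32 → no gain ✓.
5 of the 6 constraints hold; not an equilibrium.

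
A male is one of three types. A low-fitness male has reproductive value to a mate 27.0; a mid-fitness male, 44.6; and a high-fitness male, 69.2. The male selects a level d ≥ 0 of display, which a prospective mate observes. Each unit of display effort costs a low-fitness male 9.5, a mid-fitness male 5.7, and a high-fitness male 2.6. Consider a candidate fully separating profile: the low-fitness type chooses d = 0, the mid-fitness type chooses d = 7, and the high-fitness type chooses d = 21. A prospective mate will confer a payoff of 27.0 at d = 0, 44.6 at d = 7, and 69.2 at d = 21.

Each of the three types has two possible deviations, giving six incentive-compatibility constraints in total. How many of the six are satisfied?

3

High-fitness (own payoff 69.2 − 2.6×21 = 14.6): to d=0 gives 27.0 → profitable ✗; to d=7 gives 44.6 − 2.6×7 = 26.4 → profitable ✗.
Mid-fitness (own payoff 44.6 − 5.7×7 = 4.7): to d=0 gives 27.0 → profitable ✗; to d=21 gives 69.2 − 5.7×21 = -50.5 → no gain ✓.
Low-fitness (own payoff 27.0): to d=7 gives 44.6 − 9.5×7 = -21.9 → no gain ✓; to d=21 gives 69.2 − 9.5×21 = -130.3 → no gain ✓.
3 of the 6 constraints hold; not an equilibrium.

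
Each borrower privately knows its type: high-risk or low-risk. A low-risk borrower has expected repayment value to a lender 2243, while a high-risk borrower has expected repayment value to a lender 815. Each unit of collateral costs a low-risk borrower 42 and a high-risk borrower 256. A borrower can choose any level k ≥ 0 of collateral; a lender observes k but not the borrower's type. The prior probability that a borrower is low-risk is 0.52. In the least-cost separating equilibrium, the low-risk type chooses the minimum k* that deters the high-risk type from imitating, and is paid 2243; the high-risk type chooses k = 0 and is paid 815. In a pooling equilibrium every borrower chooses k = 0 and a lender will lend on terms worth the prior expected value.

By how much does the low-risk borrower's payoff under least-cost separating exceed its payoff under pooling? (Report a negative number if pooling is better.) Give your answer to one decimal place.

Least-cost separating signal: k* solves 815 = 2243 − 256·k*, so k* = (2243 − 815)/256 ≈ 5.5781.
Low-risk type's separating payoff: 2243 − 42 × k* = 2243 − 42 × (2243 − 815)/256 = 2243 − 59976/256 ≈ 2008.719.
Pooling payoff: 0.52 × 2243 + 0.48 × 815 = 1557.56.
Difference: 2008.719 − 1557.56 = 451.159, i.e. 451.2 to one decimal place.
The low-risk type prefers to separate.

451.2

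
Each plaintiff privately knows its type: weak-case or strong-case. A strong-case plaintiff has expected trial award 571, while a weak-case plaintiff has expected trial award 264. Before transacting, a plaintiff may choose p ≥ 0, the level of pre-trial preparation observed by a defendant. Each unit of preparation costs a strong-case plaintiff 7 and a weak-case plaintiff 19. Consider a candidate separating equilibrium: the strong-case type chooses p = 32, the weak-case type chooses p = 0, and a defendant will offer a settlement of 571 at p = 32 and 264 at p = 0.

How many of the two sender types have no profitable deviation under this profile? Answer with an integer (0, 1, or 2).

2

Strong-case type: signal → 571 − 7 × 32 = 347; deviate to 0 → 264. IC holds (347 ≥ 264).
Weak-case type: stay at 0 → 264; mimic → 571 − 19 × 32 = -37. IC holds (264 ≥ -37).
2 of 2 constraints hold, so this is a separating equilibrium.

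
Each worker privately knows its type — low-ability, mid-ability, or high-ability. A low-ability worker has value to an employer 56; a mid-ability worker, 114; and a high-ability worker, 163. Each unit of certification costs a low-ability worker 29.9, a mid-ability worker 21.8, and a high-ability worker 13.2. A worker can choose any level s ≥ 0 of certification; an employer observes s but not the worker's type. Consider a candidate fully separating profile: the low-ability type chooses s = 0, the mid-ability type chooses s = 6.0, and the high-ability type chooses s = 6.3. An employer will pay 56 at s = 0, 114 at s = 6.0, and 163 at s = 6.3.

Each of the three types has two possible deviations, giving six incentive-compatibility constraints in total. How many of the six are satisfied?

4

Mid-ability (own payoff 114 − 21.8×6.0 = -16.8): to s=0 gives 56 → profitable ✗; to s=6.3 gives 163 − 21.8×6.3 = 25.66 → profitable ✗.
Low-ability (own payoff 56): to s=6.0 gives 114 − 29.9×6.0 = -65.4 → no gain ✓; to s=6.3 gives 163 − 29.9×6.3 = -25.37 → no gain ✓.
High-ability (own payoff 163 − 13.2×6.3 = 79.84): to s=0 gives 56 → no gain ✓; to s=6.0 gives 114 − 13.2×6.0 = 34.8 → no gain ✓.
4 of the 6 constraints hold; not an equilibrium.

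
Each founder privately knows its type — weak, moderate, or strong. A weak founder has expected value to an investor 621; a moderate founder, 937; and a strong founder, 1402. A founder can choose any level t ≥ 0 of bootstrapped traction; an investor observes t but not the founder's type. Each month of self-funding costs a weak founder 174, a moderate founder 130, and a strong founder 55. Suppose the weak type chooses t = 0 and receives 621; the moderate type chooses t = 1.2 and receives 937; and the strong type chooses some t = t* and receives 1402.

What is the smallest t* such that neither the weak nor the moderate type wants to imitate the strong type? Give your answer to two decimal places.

Moderate type (on-path payoff 937 − 130×1.2 = 781) won't mimic when 781 ≥ 1402 − 130·t*, i.e. t* ≥ 4.78.
Weak type (on-path payoff 621) won't mimic when 621 ≥ 1402 − 174·t*, i.e. t* ≥ 4.49.
Both must hold, so t* = max(4.49, 4.78) = 4.78. The moderate type's constraint binds.

4.78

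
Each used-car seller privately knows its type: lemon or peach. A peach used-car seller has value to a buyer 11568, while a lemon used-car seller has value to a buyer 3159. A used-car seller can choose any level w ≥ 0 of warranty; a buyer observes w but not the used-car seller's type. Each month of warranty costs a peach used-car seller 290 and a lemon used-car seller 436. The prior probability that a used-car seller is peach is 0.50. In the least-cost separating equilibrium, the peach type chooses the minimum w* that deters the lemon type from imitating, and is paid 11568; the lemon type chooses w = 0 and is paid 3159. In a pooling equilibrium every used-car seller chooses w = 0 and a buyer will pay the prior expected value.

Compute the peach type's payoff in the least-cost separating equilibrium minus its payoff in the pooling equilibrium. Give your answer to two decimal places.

Least-cost separating signal: w* solves 3159 = 11568 − 436·w*, so w* = (11568 − 3159)/436 ≈ 19.2867.
Peach type's separating payoff: 11568 − 290 × w* = 11568 − 290 × (11568 − 3159)/436 = 11568 − 2438610/436 ≈ 5974.8578.
Pooling payoff: 0.50 × 11568 + 0.50 × 3159 = 7363.5.
Difference: 5974.8578 − 7363.5 = -1388.6422, i.e. -1388.64 to two decimal places.
The peach type would prefer the pooling outcome.

-1388.64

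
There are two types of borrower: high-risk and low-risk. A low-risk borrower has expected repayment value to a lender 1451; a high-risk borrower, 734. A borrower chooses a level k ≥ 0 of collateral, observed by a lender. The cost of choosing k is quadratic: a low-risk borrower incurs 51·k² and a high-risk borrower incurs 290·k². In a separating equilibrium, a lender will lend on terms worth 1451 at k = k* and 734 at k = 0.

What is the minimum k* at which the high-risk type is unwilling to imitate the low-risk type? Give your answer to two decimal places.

The high-risk type at k = 0 receives 734; imitating at k* yields 1451 − 290·k*².
Indifference: 734 = 1451 − 290·k*², so k*² = (1451 − 734) / 290 ≈ 2.4724.
k* = √2.4724 ≈ 1.57.

1.57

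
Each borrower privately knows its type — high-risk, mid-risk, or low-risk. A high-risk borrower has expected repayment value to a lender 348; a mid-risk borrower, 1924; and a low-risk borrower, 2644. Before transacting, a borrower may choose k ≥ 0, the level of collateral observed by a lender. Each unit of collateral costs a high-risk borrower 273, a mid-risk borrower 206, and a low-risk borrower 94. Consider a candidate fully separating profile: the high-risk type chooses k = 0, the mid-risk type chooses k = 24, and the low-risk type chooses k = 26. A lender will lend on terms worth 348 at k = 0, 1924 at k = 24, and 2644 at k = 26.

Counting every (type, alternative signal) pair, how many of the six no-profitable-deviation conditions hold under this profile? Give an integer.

3

High-risk (own payoff 348): to k=24 gives 1924 − 273×24 = -4628 → no gain ✓; to k=26 gives 2644 − 273×26 = -4454 → no gain ✓.
Low-risk (own payoff 2644 − 94×26 = 200): to k=0 gives 348 → profitable ✗; to k=24 gives 1924 − 94×24 = -332 → no gain ✓.
Mid-risk (own payoff 1924 − 206×24 = -3020): to k=0 gives 348 → profitable ✗; to k=26 gives 2644 − 206×26 = -2712 → profitable ✗.
3 of the 6 constraints hold; not an equilibrium.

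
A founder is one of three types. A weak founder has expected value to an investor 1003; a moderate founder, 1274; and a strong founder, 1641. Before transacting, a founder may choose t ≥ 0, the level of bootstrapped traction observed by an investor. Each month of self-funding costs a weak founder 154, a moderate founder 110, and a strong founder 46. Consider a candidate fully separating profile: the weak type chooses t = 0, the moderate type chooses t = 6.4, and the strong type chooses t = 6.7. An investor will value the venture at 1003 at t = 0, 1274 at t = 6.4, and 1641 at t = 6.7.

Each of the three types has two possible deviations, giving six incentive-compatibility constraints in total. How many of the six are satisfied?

Strong (own payoff 1641 − 46×6.7 = 1332.8): to t=0 gives 1003 → no gain ✓; to t=6.4 gives 1274 − 46×6.4 = 979.6 → no gain ✓.
Weak (own payoff 1003): to t=6.4 gives 1274 − 154×6.4 = 288.4 → no gain ✓; to t=6.7 gives 1641 − 154×6.7 = 609.2 → no gain ✓.
Moderate (own payoff 1274 − 110×6.4 = 570): to t=0 gives 1003 → profitable ✗; to t=6.7 gives 1641 − 110×6.7 = 904 → profitable ✗.
4 of the 6 constraints hold; not an equilibrium.

4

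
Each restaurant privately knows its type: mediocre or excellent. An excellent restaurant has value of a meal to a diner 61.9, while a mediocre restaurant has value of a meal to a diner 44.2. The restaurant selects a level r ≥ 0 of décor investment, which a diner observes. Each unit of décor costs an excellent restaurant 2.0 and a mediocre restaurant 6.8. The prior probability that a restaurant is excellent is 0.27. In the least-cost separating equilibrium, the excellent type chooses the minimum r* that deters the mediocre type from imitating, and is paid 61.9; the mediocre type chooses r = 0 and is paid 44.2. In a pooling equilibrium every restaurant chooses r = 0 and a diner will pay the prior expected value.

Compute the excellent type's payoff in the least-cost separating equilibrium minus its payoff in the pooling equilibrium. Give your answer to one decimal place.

7.7

Least-cost separating signal: r* solves 44.2 = 61.9 − 6.8·r*, so r* = (61.9 − 44.2)/6.8 ≈ 2.6029.
Excellent type's separating payoff: 61.9 − 2.0 × r* = 61.9 − 2.0 × (61.9 − 44.2)/6.8 = 61.9 − 35.4/6.8 ≈ 56.694.
Pooling payoff: 0.27 × 61.9 + 0.73 × 44.2 = 48.979.
Difference: 56.694 − 48.979 = 7.715, i.e. 7.7 to one decimal place.
The excellent type prefers to separate.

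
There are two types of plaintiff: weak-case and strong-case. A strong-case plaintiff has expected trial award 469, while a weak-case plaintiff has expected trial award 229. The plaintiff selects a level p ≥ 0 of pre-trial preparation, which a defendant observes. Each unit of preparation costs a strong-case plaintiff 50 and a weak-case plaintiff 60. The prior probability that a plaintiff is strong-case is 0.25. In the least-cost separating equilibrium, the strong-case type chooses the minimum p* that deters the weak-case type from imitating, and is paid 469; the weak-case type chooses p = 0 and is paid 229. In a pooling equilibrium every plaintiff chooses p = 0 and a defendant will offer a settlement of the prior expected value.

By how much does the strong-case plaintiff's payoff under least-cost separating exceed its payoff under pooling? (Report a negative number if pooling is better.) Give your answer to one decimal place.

-20.0

Least-cost separating signal: p* solves 229 = 469 − 60·p*, so p* = (469 − 229)/60 = 4.
Strong-case type's separating payoff: 469 − 50 × p* = 469 − 50 × (469 − 229)/60 = 469 − 12000/60 = 269.
Pooling payoff: 0.25 × 469 + 0.75 × 229 = 289.
Difference: 269 − 289 = -20.0.
The strong-case type would prefer the pooling outcome.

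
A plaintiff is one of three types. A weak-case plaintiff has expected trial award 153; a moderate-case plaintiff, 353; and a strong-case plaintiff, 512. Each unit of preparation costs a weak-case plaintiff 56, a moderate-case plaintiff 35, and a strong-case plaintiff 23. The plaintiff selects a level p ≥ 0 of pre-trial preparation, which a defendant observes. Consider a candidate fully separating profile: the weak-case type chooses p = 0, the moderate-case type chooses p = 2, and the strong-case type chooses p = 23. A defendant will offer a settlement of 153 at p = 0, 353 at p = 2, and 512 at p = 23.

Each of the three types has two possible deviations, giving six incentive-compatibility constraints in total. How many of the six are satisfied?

Moderate-case (own payoff 353 − 35×2 = 283): to p=0 gives 153 → no gain ✓; to p=23 gives 512 − 35×23 = -293 → no gain ✓.
Weak-case (own payoff 153): to p=2 gives 353 − 56×2 = 241 → profitable ✗; to p=23 gives 512 − 56×23 = -776 → no gain ✓.
Strong-case (own payoff 512 − 23×23 = -17): to p=0 gives 153 → profitable ✗; to p=2 gives 353 − 23×2 = 307 → profitable ✗.
3 of the 6 constraints hold; not an equilibrium.

3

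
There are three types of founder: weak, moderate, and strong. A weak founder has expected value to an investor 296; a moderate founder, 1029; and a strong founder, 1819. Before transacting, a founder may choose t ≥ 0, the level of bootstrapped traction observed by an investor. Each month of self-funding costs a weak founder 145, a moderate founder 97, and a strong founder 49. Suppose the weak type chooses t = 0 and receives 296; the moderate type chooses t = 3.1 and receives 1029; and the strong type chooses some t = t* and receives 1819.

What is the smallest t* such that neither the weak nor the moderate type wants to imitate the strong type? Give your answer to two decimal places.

11.24

Moderate type (on-path payoff 1029 − 97×3.1 = 728.3) won't mimic when 728.3 ≥ 1819 − 97·t*, i.e. t* ≥ 11.24.
Weak type (on-path payoff 296) won't mimic when 296 ≥ 1819 − 145·t*, i.e. t* ≥ 10.50.
Both must hold, so t* = max(10.50, 11.24) = 11.24. The moderate type's constraint binds.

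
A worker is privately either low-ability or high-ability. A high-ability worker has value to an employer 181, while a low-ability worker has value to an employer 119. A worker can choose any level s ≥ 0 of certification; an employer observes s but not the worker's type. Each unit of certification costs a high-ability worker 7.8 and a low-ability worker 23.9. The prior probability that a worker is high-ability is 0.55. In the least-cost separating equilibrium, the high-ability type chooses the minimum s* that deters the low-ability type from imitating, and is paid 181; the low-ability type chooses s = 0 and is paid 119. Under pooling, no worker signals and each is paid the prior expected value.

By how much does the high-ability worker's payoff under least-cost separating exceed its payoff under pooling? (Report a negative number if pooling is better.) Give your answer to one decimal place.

Least-cost separating signal: s* solves 119 = 181 − 23.9·s*, so s* = (181 − 119)/23.9 ≈ 2.5941.
High-ability type's separating payoff: 181 − 7.8 × s* = 181 − 7.8 × (181 − 119)/23.9 = 181 − 483.6/23.9 ≈ 160.766.
Pooling payoff: 0.55 × 181 + 0.45 × 119 = 153.1.
Difference: 160.766 − 153.1 = 7.666, i.e. 7.7 to one decimal place.
The high-ability type prefers to separate.

7.7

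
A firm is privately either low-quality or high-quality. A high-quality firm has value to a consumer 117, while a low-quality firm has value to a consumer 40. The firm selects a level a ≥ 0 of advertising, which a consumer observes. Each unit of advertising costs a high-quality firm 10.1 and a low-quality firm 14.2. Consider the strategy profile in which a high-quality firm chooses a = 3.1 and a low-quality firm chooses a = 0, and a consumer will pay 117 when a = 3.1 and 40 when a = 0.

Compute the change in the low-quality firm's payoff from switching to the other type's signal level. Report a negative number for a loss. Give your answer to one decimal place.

33.0

Playing a = 0 the low-quality firm receives 40.
Deviating to a = 3.1 brings payment 117 at cost 14.2 × 3.1 = 44.02, netting 72.98.
Gain from deviating: 72.98 − 40 = 32.98, i.e. 33.0 to one decimal place.
The gain is positive, so the low-quality type's incentive-compatibility constraint is violated — this profile is not a separating equilibrium.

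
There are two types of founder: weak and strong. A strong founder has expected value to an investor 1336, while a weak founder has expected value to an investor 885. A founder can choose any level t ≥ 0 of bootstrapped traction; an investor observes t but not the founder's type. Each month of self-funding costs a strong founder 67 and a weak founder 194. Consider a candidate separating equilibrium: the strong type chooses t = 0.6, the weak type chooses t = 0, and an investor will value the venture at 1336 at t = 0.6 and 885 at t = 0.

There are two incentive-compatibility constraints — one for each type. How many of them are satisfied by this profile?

Strong type: signal → 1336 − 67 × 0.6 = 1295.8; deviate to 0 → 885. IC holds (1295.8 ≥ 885).
Weak type: stay at 0 → 885; mimic → 1336 − 194 × 0.6 = 1219.6. IC fails (885 < 1219.6).
1 of 2 constraints hold, so this profile is not an equilibrium.

1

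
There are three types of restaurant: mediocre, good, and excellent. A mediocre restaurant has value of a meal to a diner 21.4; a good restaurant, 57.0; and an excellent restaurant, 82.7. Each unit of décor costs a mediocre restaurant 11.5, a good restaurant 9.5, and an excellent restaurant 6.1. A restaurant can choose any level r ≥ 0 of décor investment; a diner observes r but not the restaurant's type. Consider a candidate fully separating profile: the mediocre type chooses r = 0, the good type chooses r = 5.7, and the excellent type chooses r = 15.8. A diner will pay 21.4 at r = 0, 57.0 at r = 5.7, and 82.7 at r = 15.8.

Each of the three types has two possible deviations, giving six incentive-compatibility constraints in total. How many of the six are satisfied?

3

Excellent (own payoff 82.7 − 6.1×15.8 = -13.68): to r=0 gives 21.4 → profitable ✗; to r=5.7 gives 57.0 − 6.1×5.7 = 22.23 → profitable ✗.
Mediocre (own payoff 21.4): to r=5.7 gives 57.0 − 11.5×5.7 = -8.55 → no gain ✓; to r=15.8 gives 82.7 − 11.5×15.8 = -99 → no gain ✓.
Good (own payoff 57.0 − 9.5×5.7 = 2.85): to r=0 gives 21.4 → profitable ✗; to r=15.8 gives 82.7 − 9.5×15.8 = -67.4 → no gain ✓.
3 of the 6 constraints hold; not an equilibrium.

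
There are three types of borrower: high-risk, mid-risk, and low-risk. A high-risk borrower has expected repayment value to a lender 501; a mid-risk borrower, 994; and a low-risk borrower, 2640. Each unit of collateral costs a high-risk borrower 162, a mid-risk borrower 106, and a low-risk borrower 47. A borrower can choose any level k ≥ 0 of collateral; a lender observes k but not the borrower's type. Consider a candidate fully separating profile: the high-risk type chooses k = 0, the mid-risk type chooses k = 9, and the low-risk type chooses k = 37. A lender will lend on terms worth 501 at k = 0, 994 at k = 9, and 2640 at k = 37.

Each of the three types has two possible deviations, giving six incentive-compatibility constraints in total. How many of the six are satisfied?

Mid-risk (own payoff 994 − 106×9 = 40): to k=0 gives 501 → profitable ✗; to k=37 gives 2640 − 106×37 = -1282 → no gain ✓.
High-risk (own payoff 501): to k=9 gives 994 − 162×9 = -464 → no gain ✓; to k=37 gives 2640 − 162×37 = -3354 → no gain ✓.
Low-risk (own payoff 2640 − 47×37 = 901): to k=0 gives 501 → no gain ✓; to k=9 gives 994 − 47×9 = 571 → no gain ✓.
5 of the 6 constraints hold; not an equilibrium.

5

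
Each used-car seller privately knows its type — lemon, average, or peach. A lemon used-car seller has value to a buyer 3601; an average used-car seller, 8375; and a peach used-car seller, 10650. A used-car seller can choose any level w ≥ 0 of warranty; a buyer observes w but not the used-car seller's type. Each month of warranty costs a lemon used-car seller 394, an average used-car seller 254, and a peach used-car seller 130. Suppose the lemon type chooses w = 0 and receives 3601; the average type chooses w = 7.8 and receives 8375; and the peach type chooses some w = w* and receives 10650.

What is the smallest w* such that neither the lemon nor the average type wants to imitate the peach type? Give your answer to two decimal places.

Average type (on-path payoff 8375 − 254×7.8 = 6393.8) won't mimic when 6393.8 ≥ 10650 − 254·w*, i.e. w* ≥ 16.76.
Lemon type (on-path payoff 3601) won't mimic when 3601 ≥ 10650 − 394·w*, i.e. w* ≥ 17.89.
Both must hold, so w* = max(17.89, 16.76) = 17.89. The lemon type's constraint binds.

17.89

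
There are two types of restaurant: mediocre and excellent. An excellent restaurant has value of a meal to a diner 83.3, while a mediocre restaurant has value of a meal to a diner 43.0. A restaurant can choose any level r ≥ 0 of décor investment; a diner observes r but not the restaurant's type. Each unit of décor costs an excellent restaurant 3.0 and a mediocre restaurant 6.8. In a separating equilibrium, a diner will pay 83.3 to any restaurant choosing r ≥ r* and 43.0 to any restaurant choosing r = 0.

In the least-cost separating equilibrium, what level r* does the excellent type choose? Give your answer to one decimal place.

5.9

A mediocre restaurant choosing r = 0 receives 43.0.
Imitating at r* instead would pay 83.3 at cost 6.8·r*, netting 83.3 − 6.8·r*.
Indifference: 43.0 = 83.3 − 6.8·r*, so r* = (83.3 − 43.0) / 6.8 ≈ 5.9.
At r* the mediocre type's incentive constraint just binds; the excellent type strictly prefers r* since its per-unit cost is lower.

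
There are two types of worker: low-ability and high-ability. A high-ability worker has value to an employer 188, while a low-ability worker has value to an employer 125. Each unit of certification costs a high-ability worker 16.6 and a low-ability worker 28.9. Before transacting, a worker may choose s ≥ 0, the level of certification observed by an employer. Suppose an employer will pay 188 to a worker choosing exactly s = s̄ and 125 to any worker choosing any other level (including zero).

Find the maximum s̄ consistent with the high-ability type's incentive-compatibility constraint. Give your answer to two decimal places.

3.80

Choosing s̄ yields the high-ability type 188 − 16.6·s̄; choosing zero yields 125.
The high-ability type is indifferent at 188 − 16.6·s̄ = 125, i.e. s̄ = (188 − 125) / 16.6 ≈ 3.80.
For any s̄ above 3.80 the high-ability type would rather pool at zero, so separation collapses.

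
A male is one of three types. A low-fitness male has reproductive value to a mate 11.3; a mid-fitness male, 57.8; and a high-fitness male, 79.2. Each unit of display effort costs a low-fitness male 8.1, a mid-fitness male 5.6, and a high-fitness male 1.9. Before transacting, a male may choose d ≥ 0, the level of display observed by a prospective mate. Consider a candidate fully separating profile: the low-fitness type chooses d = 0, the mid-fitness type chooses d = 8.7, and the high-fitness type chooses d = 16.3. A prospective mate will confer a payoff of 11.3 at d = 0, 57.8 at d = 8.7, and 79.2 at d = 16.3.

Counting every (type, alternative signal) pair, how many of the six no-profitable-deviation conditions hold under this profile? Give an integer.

5

High-fitness (own payoff 79.2 − 1.9×16.3 = 48.23): to d=0 gives 11.3 → no gain ✓; to d=8.7 gives 57.8 − 1.9×8.7 = 41.27 → no gain ✓.
Low-fitness (own payoff 11.3): to d=8.7 gives 57.8 − 8.1×8.7 = -12.67 → no gain ✓; to d=16.3 gives 79.2 − 8.1×16.3 = -52.83 → no gain ✓.
Mid-fitness (own payoff 57.8 − 5.6×8.7 = 9.08): to d=0 gives 11.3 → profitable ✗; to d=16.3 gives 79.2 − 5.6×16.3 = -12.08 → no gain ✓.
5 of the 6 constraints hold; not an equilibrium.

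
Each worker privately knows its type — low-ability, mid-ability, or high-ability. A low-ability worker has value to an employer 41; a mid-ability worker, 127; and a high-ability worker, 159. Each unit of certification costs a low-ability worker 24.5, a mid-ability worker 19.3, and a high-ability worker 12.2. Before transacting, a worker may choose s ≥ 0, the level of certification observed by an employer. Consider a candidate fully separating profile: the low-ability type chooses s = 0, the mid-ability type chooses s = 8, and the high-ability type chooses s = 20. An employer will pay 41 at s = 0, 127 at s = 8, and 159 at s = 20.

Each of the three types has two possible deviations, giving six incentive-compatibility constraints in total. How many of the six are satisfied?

3

High-ability (own payoff 159 − 12.2×20 = -85): to s=0 gives 41 → profitable ✗; to s=8 gives 127 − 12.2×8 = 29.4 → profitable ✗.
Mid-ability (own payoff 127 − 19.3×8 = -27.4): to s=0 gives 41 → profitable ✗; to s=20 gives 159 − 19.3×20 = -227 → no gain ✓.
Low-ability (own payoff 41): to s=8 gives 127 − 24.5×8 = -69 → no gain ✓; to s=20 gives 159 − 24.5×20 = -331 → no gain ✓.
3 of the 6 constraints hold; not an equilibrium.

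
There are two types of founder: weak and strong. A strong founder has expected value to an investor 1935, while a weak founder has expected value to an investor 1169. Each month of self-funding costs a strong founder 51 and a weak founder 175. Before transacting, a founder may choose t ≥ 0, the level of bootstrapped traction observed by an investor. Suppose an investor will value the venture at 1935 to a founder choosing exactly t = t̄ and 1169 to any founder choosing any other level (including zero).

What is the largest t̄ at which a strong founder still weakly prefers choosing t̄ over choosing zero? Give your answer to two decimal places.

Choosing t̄ yields the strong type 1935 − 51·t̄; choosing zero yields 1169.
The strong type is indifferent at 1935 − 51·t̄ = 1169, i.e. t̄ = (1935 − 1169) / 51 ≈ 15.02.
For any t̄ above 15.02 the strong type would rather pool at zero, so separation collapses.

15.02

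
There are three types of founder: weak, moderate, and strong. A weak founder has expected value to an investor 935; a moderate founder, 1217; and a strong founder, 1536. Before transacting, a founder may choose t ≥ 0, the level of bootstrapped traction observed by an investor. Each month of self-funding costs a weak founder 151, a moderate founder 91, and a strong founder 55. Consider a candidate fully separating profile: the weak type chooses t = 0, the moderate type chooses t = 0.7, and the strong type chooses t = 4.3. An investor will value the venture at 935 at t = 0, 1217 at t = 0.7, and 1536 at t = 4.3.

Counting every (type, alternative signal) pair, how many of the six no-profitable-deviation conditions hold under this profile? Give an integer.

Weak (own payoff 935): to t=0.7 gives 1217 − 151×0.7 = 1111.3 → profitable ✗; to t=4.3 gives 1536 − 151×4.3 = 886.7 → no gain ✓.
Moderate (own payoff 1217 − 91×0.7 = 1153.3): to t=0 gives 935 → no gain ✓; to t=4.3 gives 1536 − 91×4.3 = 1144.7 → no gain ✓.
Strong (own payoff 1536 − 55×4.3 = 1299.5): to t=0 gives 935 → no gain ✓; to t=0.7 gives 1217 − 55×0.7 = 1178.5 → no gain ✓.
5 of the 6 constraints hold; not an equilibrium.

5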